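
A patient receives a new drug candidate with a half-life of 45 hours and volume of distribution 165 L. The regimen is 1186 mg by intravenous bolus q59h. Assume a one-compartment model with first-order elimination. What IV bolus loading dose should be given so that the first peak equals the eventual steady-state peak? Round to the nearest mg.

1987 mg

f = (1/2)^(59/45) ≈ 0.403010; accumulation ratio R = 1/(1−f) ≈ 1.67507.
Loading dose to hit Cmax,ss on first dose: D_load = D_maint·R ≈ 1186 × 1.67507 ≈ 1986.63 mg.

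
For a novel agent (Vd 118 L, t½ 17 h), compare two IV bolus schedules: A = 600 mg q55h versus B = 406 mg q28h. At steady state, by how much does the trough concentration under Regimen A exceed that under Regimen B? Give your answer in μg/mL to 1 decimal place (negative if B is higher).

-1.0 μg/mL

Regimen A: f = (1/2)^(55/17) ≈ 0.1062; Cmin,ss = (600/118)·f/(1−f) ≈ 0.604 μg/mL.
Regimen B: f = (1/2)^(28/17) ≈ 0.3193; Cmin,ss = (406/118)·f/(1−f) ≈ 1.614 μg/mL.
Difference ≈ 0.604 − 1.614 ≈ -1.010 μg/mL.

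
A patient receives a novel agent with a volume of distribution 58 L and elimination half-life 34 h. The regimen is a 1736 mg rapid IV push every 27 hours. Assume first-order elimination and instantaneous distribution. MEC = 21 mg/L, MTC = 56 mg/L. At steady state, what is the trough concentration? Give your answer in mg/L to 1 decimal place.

k = ln2/t½ = ln2/34 ≈ 0.020387 h⁻¹; fraction remaining f = e^(−kτ) = e^(−0.020387×27) ≈ 0.5767.
At steady state, accumulation factor R = 1/(1 − e^(−kτ)) ≈ 2.3624.
Single-dose peak C₀ = D/Vd = 1736/58 ≈ 29.931 mg/L.
Cmax,ss = C₀/(1 − f) ≈ 29.931/0.4233 ≈ 70.709 mg/L.
Steady-state trough Cmin,ss = Cmax,ss·f ≈ 70.709 × 0.5767 ≈ 40.778 mg/L.
Trough 40.8 mg/L vs MEC 21 mg/L: adequate.

40.8 mg/L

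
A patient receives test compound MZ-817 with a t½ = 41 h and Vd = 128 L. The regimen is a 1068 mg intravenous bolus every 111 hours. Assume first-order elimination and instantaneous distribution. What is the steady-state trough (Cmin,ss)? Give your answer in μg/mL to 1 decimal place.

τ/t½ = 111/41 ≈ 2.7073, so fraction remaining f = (1/2)^(111/41) ≈ 0.1531.
Each bolus raises the concentration by D/Vd = 1068/128 ≈ 8.344 μg/mL.
Steady-state trough Cmin,ss = C₀·f/(1−f) ≈ 8.344 × 0.1531/0.8469 ≈ 1.508 μg/mL.

1.5 μg/mL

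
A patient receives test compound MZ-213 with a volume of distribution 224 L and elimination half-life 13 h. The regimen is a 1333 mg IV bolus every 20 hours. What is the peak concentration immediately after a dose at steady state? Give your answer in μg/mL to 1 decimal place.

9.1 μg/mL

Over one 20-h interval, 20/13 ≈ 1.5385 half-lives elapse, leaving f ≈ 0.3443 of each dose.
Accumulation ratio R = 1/(1 − f) ≈ 1/0.6557 ≈ 1.5251.
Each bolus raises the concentration by D/Vd = 1333/224 ≈ 5.951 μg/mL.
Steady-state peak Cmax,ss = C₀·R ≈ 5.951 × 1.5251 ≈ 9.076 μg/mL.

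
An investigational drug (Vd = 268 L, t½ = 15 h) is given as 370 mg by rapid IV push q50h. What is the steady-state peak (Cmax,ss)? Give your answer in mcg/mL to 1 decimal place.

Over one 50-h interval, 50/15 ≈ 3.3333 half-lives elapse, leaving f ≈ 0.0992 of each dose.
At steady state, accumulation factor R = 1/(1 − e^(−kτ)) ≈ 1.1101.
Single-dose peak C₀ = D/Vd = 370/268 ≈ 1.381 mcg/mL.
Steady-state peak Cmax,ss = C₀·R ≈ 1.381 × 1.1101 ≈ 1.533 mcg/mL.

1.5 mcg/mL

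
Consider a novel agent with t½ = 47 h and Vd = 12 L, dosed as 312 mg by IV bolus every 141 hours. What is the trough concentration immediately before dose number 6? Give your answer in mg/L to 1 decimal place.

3.7 mg/L

f = (1/2)^(τ/t½) = (1/2)^(141/47) ≈ 0.1250.
C₀ = D/Vd = 312/12 ≈ 26.000 mg/L.
Before the 6th dose, 5 doses have been given. Superposition: Cmin = C₀·(f + f² + … + f^5).
≈ 26.000 × (0.1250 + 0.0156 + 0.0020 + 0.0002 + 0.0000) ≈ 26.000 × 0.1428 ≈ 3.713 mg/L.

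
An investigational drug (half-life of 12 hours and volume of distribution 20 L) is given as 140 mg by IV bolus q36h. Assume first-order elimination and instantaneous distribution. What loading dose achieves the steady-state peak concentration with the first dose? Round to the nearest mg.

160 mg

f = (1/2)^(36/12) ≈ 0.125000; accumulation ratio R = 1/(1−f) ≈ 1.14286.
Loading dose to hit Cmax,ss on first dose: D_load = D_maint·R ≈ 140 × 1.14286 ≈ 160.00 mg.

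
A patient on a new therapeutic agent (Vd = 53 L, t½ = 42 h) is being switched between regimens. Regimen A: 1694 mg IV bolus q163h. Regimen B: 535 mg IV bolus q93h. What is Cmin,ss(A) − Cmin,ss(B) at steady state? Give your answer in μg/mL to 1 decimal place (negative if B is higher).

-0.4 μg/mL

Regimen A: f = (1/2)^(163/42) ≈ 0.0679; Cmin,ss = (1694/53)·f/(1−f) ≈ 2.328 μg/mL.
Regimen B: f = (1/2)^(93/42) ≈ 0.2155; Cmin,ss = (535/53)·f/(1−f) ≈ 2.773 μg/mL.
Difference ≈ 2.328 − 2.773 ≈ -0.445 μg/mL.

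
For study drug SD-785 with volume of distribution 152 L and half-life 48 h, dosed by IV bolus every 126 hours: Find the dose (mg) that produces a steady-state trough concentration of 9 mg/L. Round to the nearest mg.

7071 mg

τ/t½ = 126/48 ≈ 2.625, so f = (1/2)^(126/48) ≈ 0.162105.
Cmin,ss = (D/Vd)·f/(1−f), so D = Cmin,ss·Vd·(1−f)/f.
D = 9 × 152 × (1−f)/f ≈ 9 × 152 × 5.16884 ≈ 7070.97 mg.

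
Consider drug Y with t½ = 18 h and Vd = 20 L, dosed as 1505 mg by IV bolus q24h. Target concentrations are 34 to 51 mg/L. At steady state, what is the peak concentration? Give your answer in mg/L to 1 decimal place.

124.8 mg/L

k = ln2/t½ = ln2/18 ≈ 0.038508 h⁻¹; fraction remaining f = e^(−kτ) = e^(−0.038508×24) ≈ 0.3969.
At steady state, accumulation factor R = 1/(1 − e^(−kτ)) ≈ 1.6581.
Single-dose peak C₀ = D/Vd = 1505/20 ≈ 75.250 mg/L.
Cmax,ss = C₀/(1 − f) ≈ 75.250/0.6031 ≈ 124.772 mg/L.
Peak 124.8 mg/L vs MTC 51 mg/L: exceeds toxic threshold.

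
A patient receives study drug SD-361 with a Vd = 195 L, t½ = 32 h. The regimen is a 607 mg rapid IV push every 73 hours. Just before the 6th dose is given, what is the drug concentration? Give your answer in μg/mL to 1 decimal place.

0.8 μg/mL

f = (1/2)^(τ/t½) = (1/2)^(73/32) ≈ 0.2057.
C₀ = D/Vd = 607/195 ≈ 3.113 μg/mL.
Before the 6th dose, 5 doses have been given. Superposition: Cmin = C₀·(f + f² + … + f^5).
≈ 3.113 × (0.2057 + 0.0423 + 0.0087 + 0.0018 + 0.0004) ≈ 3.113 × 0.2589 ≈ 0.806 μg/mL.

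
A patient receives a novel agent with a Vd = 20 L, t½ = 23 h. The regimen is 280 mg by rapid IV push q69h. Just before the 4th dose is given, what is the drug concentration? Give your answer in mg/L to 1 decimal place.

f = (1/2)^(τ/t½) = (1/2)^(69/23) ≈ 0.1250.
C₀ = D/Vd = 280/20 ≈ 14.000 mg/L.
Before the 4th dose, 3 doses have been given. Superposition: Cmin = C₀·(f + f² + … + f^3).
≈ 14.000 × (0.1250 + 0.0156 + 0.0020) ≈ 14.000 × 0.1426 ≈ 1.996 mg/L.

2.0 mg/L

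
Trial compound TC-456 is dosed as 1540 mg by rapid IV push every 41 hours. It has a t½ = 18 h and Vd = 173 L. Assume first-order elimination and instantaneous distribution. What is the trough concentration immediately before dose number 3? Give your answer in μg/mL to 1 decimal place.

f = (1/2)^(τ/t½) = (1/2)^(41/18) ≈ 0.2062.
C₀ = D/Vd = 1540/173 ≈ 8.902 μg/mL.
Before the 3rd dose, 2 doses have been given. Superposition: Cmin = C₀·(f + f²).
≈ 8.902 × (0.2062 + 0.0425) ≈ 8.902 × 0.2487 ≈ 2.214 μg/mL.

2.2 μg/mL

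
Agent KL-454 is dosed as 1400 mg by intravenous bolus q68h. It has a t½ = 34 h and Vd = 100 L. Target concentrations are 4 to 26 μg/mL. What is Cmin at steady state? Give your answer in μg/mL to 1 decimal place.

τ = 68 h = 2 half-lives, so f = (1/2)^2 = 0.25.
Accumulation ratio R = 1/(1 − f) = 1/0.75 = 4/3.
Single-dose peak C₀ = D/Vd = 1400/100 = 14 μg/mL.
Steady-state peak Cmax,ss = C₀·R = 14 × 4/3 ≈ 18.667 μg/mL.
Steady-state trough Cmin,ss = Cmax,ss·f ≈ 18.667 × 0.25 ≈ 4.667 μg/mL.
Trough 4.7 μg/mL vs MEC 4 μg/mL: adequate.

4.7 μg/mL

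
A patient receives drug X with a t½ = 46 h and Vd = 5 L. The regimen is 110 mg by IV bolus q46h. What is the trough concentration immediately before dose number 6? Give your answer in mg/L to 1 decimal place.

f = (1/2)^(τ/t½) = (1/2)^(46/46) ≈ 0.5000.
C₀ = D/Vd = 110/5 ≈ 22.000 mg/L.
Before the 6th dose, 5 doses have been given. Superposition: Cmin = C₀·(f + f² + … + f^5).
≈ 22.000 × (0.5000 + 0.2500 + 0.1250 + 0.0625 + 0.0313) ≈ 22.000 × 0.9688 ≈ 21.314 mg/L.

21.3 mg/L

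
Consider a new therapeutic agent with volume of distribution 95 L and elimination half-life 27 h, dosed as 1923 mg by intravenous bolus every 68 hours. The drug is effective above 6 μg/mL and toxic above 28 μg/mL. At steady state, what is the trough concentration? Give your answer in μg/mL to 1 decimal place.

4.3 μg/mL

Over one 68-h interval, 68/27 ≈ 2.5185 half-lives elapse, leaving f ≈ 0.1745 of each dose.
At steady state, accumulation factor R = 1/(1 − e^(−kτ)) ≈ 1.2114.
Each bolus raises the concentration by D/Vd = 1923/95 ≈ 20.242 μg/mL.
Steady-state peak Cmax,ss = C₀·R ≈ 20.242 × 1.2114 ≈ 24.521 μg/mL.
Steady-state trough Cmin,ss = Cmax,ss·f ≈ 24.521 × 0.1745 ≈ 4.279 μg/mL.
Trough 4.3 μg/mL vs MEC 6 μg/mL: subtherapeutic.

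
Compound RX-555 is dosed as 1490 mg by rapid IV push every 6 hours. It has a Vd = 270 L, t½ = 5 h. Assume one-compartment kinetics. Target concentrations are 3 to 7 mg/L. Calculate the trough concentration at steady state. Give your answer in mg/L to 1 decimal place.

k = ln2/t½ = ln2/5 ≈ 0.138629 h⁻¹; fraction remaining f = e^(−kτ) = e^(−0.138629×6) ≈ 0.4353.
Single-dose peak C₀ = D/Vd = 1490/270 ≈ 5.519 mg/L.
Steady-state trough Cmin,ss = C₀·f/(1−f) ≈ 5.519 × 0.4353/0.5647 ≈ 4.254 mg/L.
Trough 4.3 mg/L vs MEC 3 mg/L: adequate.

4.3 mg/L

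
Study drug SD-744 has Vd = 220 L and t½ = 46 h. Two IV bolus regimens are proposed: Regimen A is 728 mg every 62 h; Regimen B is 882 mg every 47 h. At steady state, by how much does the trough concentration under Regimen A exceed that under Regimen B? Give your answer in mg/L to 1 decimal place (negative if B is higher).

Regimen A: f = (1/2)^(62/46) ≈ 0.3929; Cmin,ss = (728/220)·f/(1−f) ≈ 2.142 mg/L.
Regimen B: f = (1/2)^(47/46) ≈ 0.4925; Cmin,ss = (882/220)·f/(1−f) ≈ 3.891 mg/L.
Difference ≈ 2.142 − 3.891 ≈ -1.749 mg/L.

-1.7 mg/L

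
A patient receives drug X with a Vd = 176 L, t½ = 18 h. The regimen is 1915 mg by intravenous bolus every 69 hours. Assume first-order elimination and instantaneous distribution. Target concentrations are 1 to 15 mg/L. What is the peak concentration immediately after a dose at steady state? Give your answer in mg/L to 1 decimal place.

k = ln2/t½ = ln2/18 ≈ 0.038508 h⁻¹; fraction remaining f = e^(−kτ) = e^(−0.038508×69) ≈ 0.0702.
At steady state, accumulation factor R = 1/(1 − e^(−kτ)) ≈ 1.0755.
Each bolus raises the concentration by D/Vd = 1915/176 ≈ 10.881 mg/L.
Cmax,ss = C₀/(1 − f) ≈ 10.881/0.9298 ≈ 11.703 mg/L.
Peak 11.7 mg/L vs MTC 15 mg/L: below toxic threshold.

11.7 mg/L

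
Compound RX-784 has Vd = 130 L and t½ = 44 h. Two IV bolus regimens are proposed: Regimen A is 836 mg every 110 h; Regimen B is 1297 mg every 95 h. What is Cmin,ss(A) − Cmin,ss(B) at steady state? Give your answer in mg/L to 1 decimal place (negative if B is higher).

-1.5 mg/L

Regimen A: f = (1/2)^(110/44) ≈ 0.1768; Cmin,ss = (836/130)·f/(1−f) ≈ 1.381 mg/L.
Regimen B: f = (1/2)^(95/44) ≈ 0.2239; Cmin,ss = (1297/130)·f/(1−f) ≈ 2.878 mg/L.
Difference ≈ 1.381 − 2.878 ≈ -1.497 mg/L.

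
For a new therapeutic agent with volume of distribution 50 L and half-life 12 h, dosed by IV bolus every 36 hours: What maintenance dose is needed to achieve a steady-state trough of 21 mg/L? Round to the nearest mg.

τ/t½ = 36/12 ≈ 3, so f = (1/2)^(36/12) ≈ 0.125000.
Cmin,ss = (D/Vd)·f/(1−f), so D = Cmin,ss·Vd·(1−f)/f.
D = 21 × 50 × (1−f)/f ≈ 21 × 50 × 7.00000 ≈ 7350.00 mg.

7350 mg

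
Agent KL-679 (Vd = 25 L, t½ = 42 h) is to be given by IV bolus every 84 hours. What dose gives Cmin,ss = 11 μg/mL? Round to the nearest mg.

τ/t½ = 84/42 ≈ 2, so f = (1/2)^(84/42) ≈ 0.250000.
Cmin,ss = (D/Vd)·f/(1−f), so D = Cmin,ss·Vd·(1−f)/f.
D = 11 × 25 × (1−f)/f ≈ 11 × 25 × 3.00000 ≈ 825.00 mg.

825 mg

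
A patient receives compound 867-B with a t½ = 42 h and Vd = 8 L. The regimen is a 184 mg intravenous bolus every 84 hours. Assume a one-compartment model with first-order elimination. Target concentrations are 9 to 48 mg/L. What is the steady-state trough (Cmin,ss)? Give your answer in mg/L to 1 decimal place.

7.7 mg/L

τ = 84 h = 2 half-lives, so f = (1/2)^2 = 0.25.
At steady state, R = 1/(1 − 0.25) = 4/3.
Single-dose peak C₀ = D/Vd = 184/8 = 23 mg/L.
Steady-state peak Cmax,ss = C₀·R = 23 × 4/3 ≈ 30.667 mg/L.
Steady-state trough Cmin,ss = Cmax,ss·f ≈ 30.667 × 0.25 ≈ 7.667 mg/L.
Trough 7.7 mg/L vs MEC 9 mg/L: subtherapeutic.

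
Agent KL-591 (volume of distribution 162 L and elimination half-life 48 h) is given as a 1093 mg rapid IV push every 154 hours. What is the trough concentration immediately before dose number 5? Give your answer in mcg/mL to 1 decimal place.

0.8 mcg/mL

f = (1/2)^(τ/t½) = (1/2)^(154/48) ≈ 0.1082.
C₀ = D/Vd = 1093/162 ≈ 6.747 mcg/mL.
Before the 5th dose, 4 doses have been given. Superposition: Cmin = C₀·(f + f² + … + f^4).
≈ 6.747 × (0.1082 + 0.0117 + 0.0013 + 0.0001) ≈ 6.747 × 0.1213 ≈ 0.818 mcg/mL.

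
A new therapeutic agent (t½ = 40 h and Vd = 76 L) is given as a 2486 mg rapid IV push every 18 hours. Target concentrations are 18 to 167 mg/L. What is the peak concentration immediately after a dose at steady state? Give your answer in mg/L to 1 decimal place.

122.1 mg/L

Over one 18-h interval, 18/40 ≈ 0.45 half-lives elapse, leaving f ≈ 0.7320 of each dose.
Accumulation ratio R = 1/(1 − f) ≈ 1/0.2680 ≈ 3.7313.
Each bolus raises the concentration by D/Vd = 2486/76 ≈ 32.711 mg/L.
Steady-state peak Cmax,ss = C₀·R ≈ 32.711 × 3.7313 ≈ 122.055 mg/L.
Peak 122.1 mg/L vs MTC 167 mg/L: below toxic threshold.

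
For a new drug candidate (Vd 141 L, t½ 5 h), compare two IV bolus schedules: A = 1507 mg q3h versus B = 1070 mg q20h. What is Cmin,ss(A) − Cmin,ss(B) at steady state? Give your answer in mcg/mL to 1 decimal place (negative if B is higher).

20.2 mcg/mL

Regimen A: f = (1/2)^(3/5) ≈ 0.6598; Cmin,ss = (1507/141)·f/(1−f) ≈ 20.729 mcg/mL.
Regimen B: f = (1/2)^(20/5) ≈ 0.0625; Cmin,ss = (1070/141)·f/(1−f) ≈ 0.506 mcg/mL.
Difference ≈ 20.729 − 0.506 ≈ 20.223 mcg/mL.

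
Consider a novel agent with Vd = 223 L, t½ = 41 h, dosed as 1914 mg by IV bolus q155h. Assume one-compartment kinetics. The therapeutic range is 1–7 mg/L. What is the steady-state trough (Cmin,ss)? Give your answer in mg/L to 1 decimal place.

0.7 mg/L

Over one 155-h interval, 155/41 ≈ 3.7805 half-lives elapse, leaving f ≈ 0.0728 of each dose.
Each bolus raises the concentration by D/Vd = 1914/223 ≈ 8.583 mg/L.
Steady-state trough Cmin,ss = C₀·f/(1−f) ≈ 8.583 × 0.0728/0.9272 ≈ 0.674 mg/L.
Trough 0.7 mg/L vs MEC 1 mg/L: subtherapeutic.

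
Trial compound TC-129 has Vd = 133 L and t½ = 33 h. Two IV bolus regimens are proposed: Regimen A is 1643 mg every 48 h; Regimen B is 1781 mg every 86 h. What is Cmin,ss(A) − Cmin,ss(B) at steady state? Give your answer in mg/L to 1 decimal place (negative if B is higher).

Regimen A: f = (1/2)^(48/33) ≈ 0.3649; Cmin,ss = (1643/133)·f/(1−f) ≈ 7.098 mg/L.
Regimen B: f = (1/2)^(86/33) ≈ 0.1642; Cmin,ss = (1781/133)·f/(1−f) ≈ 2.631 mg/L.
Difference ≈ 7.098 − 2.631 ≈ 4.467 mg/L.

4.5 mg/L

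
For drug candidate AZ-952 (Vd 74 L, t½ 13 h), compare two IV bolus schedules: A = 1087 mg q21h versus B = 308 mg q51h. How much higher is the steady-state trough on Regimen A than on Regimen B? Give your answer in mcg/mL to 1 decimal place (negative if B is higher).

6.8 mcg/mL

Regimen A: f = (1/2)^(21/13) ≈ 0.3264; Cmin,ss = (1087/74)·f/(1−f) ≈ 7.118 mcg/mL.
Regimen B: f = (1/2)^(51/13) ≈ 0.0659; Cmin,ss = (308/74)·f/(1−f) ≈ 0.294 mcg/mL.
Difference ≈ 7.118 − 0.294 ≈ 6.824 mcg/mL.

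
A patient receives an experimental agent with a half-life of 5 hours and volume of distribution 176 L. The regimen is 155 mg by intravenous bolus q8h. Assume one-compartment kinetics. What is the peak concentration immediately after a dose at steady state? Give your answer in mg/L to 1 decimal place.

k = ln2/t½ = ln2/5 ≈ 0.138629 h⁻¹; fraction remaining f = e^(−kτ) = e^(−0.138629×8) ≈ 0.3299.
At steady state, accumulation factor R = 1/(1 − e^(−kτ)) ≈ 1.4923.
Each bolus raises the concentration by D/Vd = 155/176 ≈ 0.881 mg/L.
Cmax,ss = C₀/(1 − f) ≈ 0.881/0.6701 ≈ 1.315 mg/L.

1.3 mg/L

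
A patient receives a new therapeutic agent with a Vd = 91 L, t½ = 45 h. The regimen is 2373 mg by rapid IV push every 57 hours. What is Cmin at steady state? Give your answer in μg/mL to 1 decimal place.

18.5 μg/mL

Over one 57-h interval, 57/45 ≈ 1.2667 half-lives elapse, leaving f ≈ 0.4156 of each dose.
Each bolus raises the concentration by D/Vd = 2373/91 ≈ 26.077 μg/mL.
Steady-state trough Cmin,ss = C₀·f/(1−f) ≈ 26.077 × 0.4156/0.5844 ≈ 18.545 μg/mL.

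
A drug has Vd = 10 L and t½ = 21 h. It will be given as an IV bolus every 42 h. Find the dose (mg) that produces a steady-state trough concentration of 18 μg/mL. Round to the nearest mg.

τ/t½ = 42/21 ≈ 2, so f = (1/2)^(42/21) ≈ 0.250000.
Cmin,ss = (D/Vd)·f/(1−f), so D = Cmin,ss·Vd·(1−f)/f.
D = 18 × 10 × (1−f)/f ≈ 18 × 10 × 3.00000 ≈ 540.00 mg.

540 mg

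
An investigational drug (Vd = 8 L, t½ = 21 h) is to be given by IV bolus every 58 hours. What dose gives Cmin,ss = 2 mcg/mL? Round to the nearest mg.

93 mg

τ/t½ = 58/21 ≈ 2.7619, so f = (1/2)^(58/21) ≈ 0.147429.
Cmin,ss = (D/Vd)·f/(1−f), so D = Cmin,ss·Vd·(1−f)/f.
D = 2 × 8 × (1−f)/f ≈ 2 × 8 × 5.78293 ≈ 92.53 mg.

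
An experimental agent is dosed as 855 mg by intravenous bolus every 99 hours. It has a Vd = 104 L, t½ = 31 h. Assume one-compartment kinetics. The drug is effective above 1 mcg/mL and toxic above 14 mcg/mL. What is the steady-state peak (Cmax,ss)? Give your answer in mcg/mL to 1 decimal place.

9.2 mcg/mL

k = ln2/t½ = ln2/31 ≈ 0.022360 h⁻¹; fraction remaining f = e^(−kτ) = e^(−0.022360×99) ≈ 0.1093.
Accumulation ratio R = 1/(1 − f) ≈ 1/0.8907 ≈ 1.1227.
Each bolus raises the concentration by D/Vd = 855/104 ≈ 8.221 mcg/mL.
Cmax,ss = C₀/(1 − f) ≈ 8.221/0.8907 ≈ 9.230 mcg/mL.
Peak 9.2 mcg/mL vs MTC 14 mcg/mL: below toxic threshold.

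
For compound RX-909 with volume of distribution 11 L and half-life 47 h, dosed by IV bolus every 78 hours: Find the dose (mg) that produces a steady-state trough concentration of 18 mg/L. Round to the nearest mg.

428 mg

τ/t½ = 78/47 ≈ 1.6596, so f = (1/2)^(78/47) ≈ 0.316532.
Cmin,ss = (D/Vd)·f/(1−f), so D = Cmin,ss·Vd·(1−f)/f.
D = 18 × 11 × (1−f)/f ≈ 18 × 11 × 2.15924 ≈ 427.53 mg.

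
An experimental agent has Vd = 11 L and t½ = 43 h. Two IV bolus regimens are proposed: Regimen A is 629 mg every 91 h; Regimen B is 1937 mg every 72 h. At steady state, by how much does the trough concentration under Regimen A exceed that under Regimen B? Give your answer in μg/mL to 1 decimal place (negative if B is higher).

-63.2 μg/mL

Regimen A: f = (1/2)^(91/43) ≈ 0.2306; Cmin,ss = (629/11)·f/(1−f) ≈ 17.138 μg/mL.
Regimen B: f = (1/2)^(72/43) ≈ 0.3133; Cmin,ss = (1937/11)·f/(1−f) ≈ 80.340 μg/mL.
Difference ≈ 17.138 − 80.340 ≈ -63.202 μg/mL.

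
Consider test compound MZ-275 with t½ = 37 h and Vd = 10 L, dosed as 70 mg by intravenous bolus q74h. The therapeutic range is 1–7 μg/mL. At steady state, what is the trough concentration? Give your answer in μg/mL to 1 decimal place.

2.3 μg/mL

τ = 74 h = 2 half-lives, so f = (1/2)^2 = 0.25.
At steady state, R = 1/(1 − 0.25) = 4/3.
Single-dose peak C₀ = D/Vd = 70/10 = 7 μg/mL.
Steady-state peak Cmax,ss = C₀·R = 7 × 4/3 ≈ 9.333 μg/mL.
Steady-state trough Cmin,ss = Cmax,ss·f ≈ 9.333 × 0.25 ≈ 2.333 μg/mL.
Trough 2.3 μg/mL vs MEC 1 μg/mL: adequate.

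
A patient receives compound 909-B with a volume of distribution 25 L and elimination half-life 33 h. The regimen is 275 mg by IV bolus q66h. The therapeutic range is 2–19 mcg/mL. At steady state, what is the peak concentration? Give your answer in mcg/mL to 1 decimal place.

14.7 mcg/mL

τ = 66 h = 2 half-lives, so f = (1/2)^2 = 0.25.
At steady state, R = 1/(1 − 0.25) = 4/3.
Single-dose peak C₀ = D/Vd = 275/25 = 11 mcg/mL.
Steady-state peak Cmax,ss = C₀·R = 11 × 4/3 ≈ 14.667 mcg/mL.
Peak 14.7 mcg/mL vs MTC 19 mcg/mL: below toxic threshold.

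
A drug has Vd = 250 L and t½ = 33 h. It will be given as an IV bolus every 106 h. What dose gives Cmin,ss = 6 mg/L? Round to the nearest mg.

τ/t½ = 106/33 ≈ 3.2121, so f = (1/2)^(106/33) ≈ 0.107908.
Cmin,ss = (D/Vd)·f/(1−f), so D = Cmin,ss·Vd·(1−f)/f.
D = 6 × 250 × (1−f)/f ≈ 6 × 250 × 8.26715 ≈ 12400.73 mg.

12401 mg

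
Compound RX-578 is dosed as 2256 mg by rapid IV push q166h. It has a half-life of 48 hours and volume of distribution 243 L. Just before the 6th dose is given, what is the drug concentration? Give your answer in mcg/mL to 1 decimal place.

f = (1/2)^(τ/t½) = (1/2)^(166/48) ≈ 0.0910.
C₀ = D/Vd = 2256/243 ≈ 9.284 mcg/mL.
Before the 6th dose, 5 doses have been given. Superposition: Cmin = C₀·(f + f² + … + f^5).
≈ 9.284 × (0.0910 + 0.0083 + 0.0008 + 0.0001 + 0.0000) ≈ 9.284 × 0.1002 ≈ 0.930 mcg/mL.

0.9 mcg/mL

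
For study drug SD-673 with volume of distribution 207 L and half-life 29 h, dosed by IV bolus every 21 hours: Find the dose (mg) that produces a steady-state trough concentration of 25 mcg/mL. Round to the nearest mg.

3374 mg

τ/t½ = 21/29 ≈ 0.72414, so f = (1/2)^(21/29) ≈ 0.605359.
Cmin,ss = (D/Vd)·f/(1−f), so D = Cmin,ss·Vd·(1−f)/f.
D = 25 × 207 × (1−f)/f ≈ 25 × 207 × 0.65191 ≈ 3373.63 mg.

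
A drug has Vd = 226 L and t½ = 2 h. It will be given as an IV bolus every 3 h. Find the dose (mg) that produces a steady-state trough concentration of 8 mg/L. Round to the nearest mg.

3306 mg

τ/t½ = 3/2 ≈ 1.5, so f = (1/2)^(3/2) ≈ 0.353553.
Cmin,ss = (D/Vd)·f/(1−f), so D = Cmin,ss·Vd·(1−f)/f.
D = 8 × 226 × (1−f)/f ≈ 8 × 226 × 1.82843 ≈ 3305.80 mg.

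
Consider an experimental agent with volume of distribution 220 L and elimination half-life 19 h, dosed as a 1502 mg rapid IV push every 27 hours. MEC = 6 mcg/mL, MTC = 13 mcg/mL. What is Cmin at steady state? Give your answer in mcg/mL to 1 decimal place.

k = ln2/t½ = ln2/19 ≈ 0.036481 h⁻¹; fraction remaining f = e^(−kτ) = e^(−0.036481×27) ≈ 0.3734.
At steady state, accumulation factor R = 1/(1 − e^(−kτ)) ≈ 1.5959.
Each bolus raises the concentration by D/Vd = 1502/220 ≈ 6.827 mcg/mL.
Steady-state peak Cmax,ss = C₀·R ≈ 6.827 × 1.5959 ≈ 10.895 mcg/mL.
Steady-state trough Cmin,ss = Cmax,ss·f ≈ 10.895 × 0.3734 ≈ 4.068 mcg/mL.
Trough 4.1 mcg/mL vs MEC 6 mcg/mL: subtherapeutic.

4.1 mcg/mL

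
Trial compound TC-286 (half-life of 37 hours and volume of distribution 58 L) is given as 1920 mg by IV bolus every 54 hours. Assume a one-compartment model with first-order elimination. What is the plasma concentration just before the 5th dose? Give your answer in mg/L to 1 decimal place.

f = (1/2)^(τ/t½) = (1/2)^(54/37) ≈ 0.3636.
C₀ = D/Vd = 1920/58 ≈ 33.103 mg/L.
Before the 5th dose, 4 doses have been given. Superposition: Cmin = C₀·(f + f² + … + f^4).
≈ 33.103 × (0.3636 + 0.1322 + 0.0481 + 0.0175) ≈ 33.103 × 0.5614 ≈ 18.584 mg/L.

18.6 mg/L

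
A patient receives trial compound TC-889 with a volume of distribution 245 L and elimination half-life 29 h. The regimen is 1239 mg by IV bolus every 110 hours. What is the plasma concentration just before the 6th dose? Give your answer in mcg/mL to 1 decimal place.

0.4 mcg/mL

f = (1/2)^(τ/t½) = (1/2)^(110/29) ≈ 0.0721.
C₀ = D/Vd = 1239/245 ≈ 5.057 mcg/mL.
Before the 6th dose, 5 doses have been given. Superposition: Cmin = C₀·(f + f² + … + f^5).
≈ 5.057 × (0.0721 + 0.0052 + 0.0004 + 0.0000 + 0.0000) ≈ 5.057 × 0.0777 ≈ 0.393 mcg/mL.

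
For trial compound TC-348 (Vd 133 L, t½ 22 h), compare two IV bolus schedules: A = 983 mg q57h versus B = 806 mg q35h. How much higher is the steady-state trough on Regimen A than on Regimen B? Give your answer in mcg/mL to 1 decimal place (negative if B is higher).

-1.5 mcg/mL

Regimen A: f = (1/2)^(57/22) ≈ 0.1660; Cmin,ss = (983/133)·f/(1−f) ≈ 1.471 mcg/mL.
Regimen B: f = (1/2)^(35/22) ≈ 0.3320; Cmin,ss = (806/133)·f/(1−f) ≈ 3.012 mcg/mL.
Difference ≈ 1.471 − 3.012 ≈ -1.541 mcg/mL.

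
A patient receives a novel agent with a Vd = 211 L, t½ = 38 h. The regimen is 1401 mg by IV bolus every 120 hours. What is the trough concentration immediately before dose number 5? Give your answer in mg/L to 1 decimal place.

0.8 mg/L

f = (1/2)^(τ/t½) = (1/2)^(120/38) ≈ 0.1120.
C₀ = D/Vd = 1401/211 ≈ 6.640 mg/L.
Before the 5th dose, 4 doses have been given. Superposition: Cmin = C₀·(f + f² + … + f^4).
≈ 6.640 × (0.1120 + 0.0125 + 0.0014 + 0.0002) ≈ 6.640 × 0.1261 ≈ 0.837 mg/L.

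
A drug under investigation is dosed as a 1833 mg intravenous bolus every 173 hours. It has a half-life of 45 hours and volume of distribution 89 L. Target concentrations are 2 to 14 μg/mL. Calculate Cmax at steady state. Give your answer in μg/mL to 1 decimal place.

τ/t½ = 173/45 ≈ 3.8444, so fraction remaining f = (1/2)^(173/45) ≈ 0.0696.
Accumulation ratio R = 1/(1 − f) ≈ 1/0.9304 ≈ 1.0748.
Each bolus raises the concentration by D/Vd = 1833/89 ≈ 20.596 μg/mL.
Cmax,ss = C₀/(1 − f) ≈ 20.596/0.9304 ≈ 22.137 μg/mL.
Peak 22.1 μg/mL vs MTC 14 μg/mL: exceeds toxic threshold.

22.1 μg/mL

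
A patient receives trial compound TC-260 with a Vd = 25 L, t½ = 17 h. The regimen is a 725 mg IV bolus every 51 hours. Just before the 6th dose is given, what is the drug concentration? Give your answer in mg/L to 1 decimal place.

4.1 mg/L

f = (1/2)^(τ/t½) = (1/2)^(51/17) ≈ 0.1250.
C₀ = D/Vd = 725/25 ≈ 29.000 mg/L.
Before the 6th dose, 5 doses have been given. Superposition: Cmin = C₀·(f + f² + … + f^5).
≈ 29.000 × (0.1250 + 0.0156 + 0.0020 + 0.0002 + 0.0000) ≈ 29.000 × 0.1428 ≈ 4.141 mg/L.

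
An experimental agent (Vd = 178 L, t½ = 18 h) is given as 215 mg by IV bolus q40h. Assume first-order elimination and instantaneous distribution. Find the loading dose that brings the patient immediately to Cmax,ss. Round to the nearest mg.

274 mg

f = (1/2)^(40/18) ≈ 0.214311; accumulation ratio R = 1/(1−f) ≈ 1.27277.
Loading dose to hit Cmax,ss on first dose: D_load = D_maint·R ≈ 215 × 1.27277 ≈ 273.65 mg.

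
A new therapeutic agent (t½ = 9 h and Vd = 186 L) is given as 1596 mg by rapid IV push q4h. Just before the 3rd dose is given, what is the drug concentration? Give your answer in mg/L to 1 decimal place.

f = (1/2)^(τ/t½) = (1/2)^(4/9) ≈ 0.7349.
C₀ = D/Vd = 1596/186 ≈ 8.581 mg/L.
Before the 3rd dose, 2 doses have been given. Superposition: Cmin = C₀·(f + f²).
≈ 8.581 × (0.7349 + 0.5401) ≈ 8.581 × 1.2750 ≈ 10.941 mg/L.

10.9 mg/L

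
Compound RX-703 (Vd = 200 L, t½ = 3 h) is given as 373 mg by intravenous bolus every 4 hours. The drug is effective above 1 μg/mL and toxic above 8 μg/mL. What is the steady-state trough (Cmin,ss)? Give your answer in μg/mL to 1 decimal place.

k = ln2/t½ = ln2/3 ≈ 0.231049 h⁻¹; fraction remaining f = e^(−kτ) = e^(−0.231049×4) ≈ 0.3969.
At steady state, accumulation factor R = 1/(1 − e^(−kτ)) ≈ 1.6581.
Single-dose peak C₀ = D/Vd = 373/200 ≈ 1.865 μg/mL.
Steady-state peak Cmax,ss = C₀·R ≈ 1.865 × 1.6581 ≈ 3.092 μg/mL.
Steady-state trough Cmin,ss = Cmax,ss·f ≈ 3.092 × 0.3969 ≈ 1.227 μg/mL.
Trough 1.2 μg/mL vs MEC 1 μg/mL: adequate.

1.2 μg/mL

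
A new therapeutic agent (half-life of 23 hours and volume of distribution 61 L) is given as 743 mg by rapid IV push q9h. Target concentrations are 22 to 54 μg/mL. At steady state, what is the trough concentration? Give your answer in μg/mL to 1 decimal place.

39.1 μg/mL

Over one 9-h interval, 9/23 ≈ 0.3913 half-lives elapse, leaving f ≈ 0.7624 of each dose.
At steady state, accumulation factor R = 1/(1 − e^(−kτ)) ≈ 4.2088.
Each bolus raises the concentration by D/Vd = 743/61 ≈ 12.180 μg/mL.
Cmax,ss = C₀/(1 − f) ≈ 12.180/0.2376 ≈ 51.263 μg/mL.
Steady-state trough Cmin,ss = Cmax,ss·f ≈ 51.263 × 0.7624 ≈ 39.083 μg/mL.
Trough 39.1 μg/mL vs MEC 22 μg/mL: adequate.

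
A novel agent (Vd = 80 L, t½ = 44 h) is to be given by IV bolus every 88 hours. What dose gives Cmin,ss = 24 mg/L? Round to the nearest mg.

τ/t½ = 88/44 ≈ 2, so f = (1/2)^(88/44) ≈ 0.250000.
Cmin,ss = (D/Vd)·f/(1−f), so D = Cmin,ss·Vd·(1−f)/f.
D = 24 × 80 × (1−f)/f ≈ 24 × 80 × 3.00000 ≈ 5760.00 mg.

5760 mg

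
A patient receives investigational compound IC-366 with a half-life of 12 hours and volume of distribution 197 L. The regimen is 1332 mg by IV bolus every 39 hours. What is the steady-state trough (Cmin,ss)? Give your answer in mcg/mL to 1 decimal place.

k = ln2/t½ = ln2/12 ≈ 0.057762 h⁻¹; fraction remaining f = e^(−kτ) = e^(−0.057762×39) ≈ 0.1051.
At steady state, accumulation factor R = 1/(1 − e^(−kτ)) ≈ 1.1174.
Single-dose peak C₀ = D/Vd = 1332/197 ≈ 6.761 mcg/mL.
Steady-state peak Cmax,ss = C₀·R ≈ 6.761 × 1.1174 ≈ 7.555 mcg/mL.
Steady-state trough Cmin,ss = Cmax,ss·f ≈ 7.555 × 0.1051 ≈ 0.794 mcg/mL.

0.8 mcg/mL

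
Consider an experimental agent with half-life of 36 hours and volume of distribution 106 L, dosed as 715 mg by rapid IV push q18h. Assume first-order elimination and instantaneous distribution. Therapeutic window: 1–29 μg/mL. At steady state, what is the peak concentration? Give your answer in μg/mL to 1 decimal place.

23.0 μg/mL

k = ln2/t½ = ln2/36 ≈ 0.019254 h⁻¹; fraction remaining f = e^(−kτ) = e^(−0.019254×18) ≈ 0.7071.
At steady state, accumulation factor R = 1/(1 − e^(−kτ)) ≈ 3.4141.
Each bolus raises the concentration by D/Vd = 715/106 ≈ 6.745 μg/mL.
Steady-state peak Cmax,ss = C₀·R ≈ 6.745 × 3.4141 ≈ 23.028 μg/mL.
Peak 23.0 μg/mL vs MTC 29 μg/mL: below toxic threshold.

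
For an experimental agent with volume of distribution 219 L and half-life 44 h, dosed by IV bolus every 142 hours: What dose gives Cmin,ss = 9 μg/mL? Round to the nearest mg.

16487 mg

τ/t½ = 142/44 ≈ 3.2273, so f = (1/2)^(142/44) ≈ 0.106781.
Cmin,ss = (D/Vd)·f/(1−f), so D = Cmin,ss·Vd·(1−f)/f.
D = 9 × 219 × (1−f)/f ≈ 9 × 219 × 8.36496 ≈ 16487.34 mg.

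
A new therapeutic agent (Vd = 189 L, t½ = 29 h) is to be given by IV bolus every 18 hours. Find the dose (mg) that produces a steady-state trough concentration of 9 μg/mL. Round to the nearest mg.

914 mg

τ/t½ = 18/29 ≈ 0.62069, so f = (1/2)^(18/29) ≈ 0.650360.
Cmin,ss = (D/Vd)·f/(1−f), so D = Cmin,ss·Vd·(1−f)/f.
D = 9 × 189 × (1−f)/f ≈ 9 × 189 × 0.53761 ≈ 914.47 mg.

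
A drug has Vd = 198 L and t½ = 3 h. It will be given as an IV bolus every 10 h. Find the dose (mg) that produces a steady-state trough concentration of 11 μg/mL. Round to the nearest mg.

19775 mg

τ/t½ = 10/3 ≈ 3.3333, so f = (1/2)^(10/3) ≈ 0.099213.
Cmin,ss = (D/Vd)·f/(1−f), so D = Cmin,ss·Vd·(1−f)/f.
D = 11 × 198 × (1−f)/f ≈ 11 × 198 × 9.07932 ≈ 19774.76 mg.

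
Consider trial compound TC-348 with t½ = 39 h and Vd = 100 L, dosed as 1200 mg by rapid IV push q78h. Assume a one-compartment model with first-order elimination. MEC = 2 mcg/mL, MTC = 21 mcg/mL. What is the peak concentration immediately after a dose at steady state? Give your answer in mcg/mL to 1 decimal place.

16.0 mcg/mL

τ = 78 h = 2 half-lives, so f = (1/2)^2 = 0.25.
At steady state, R = 1/(1 − 0.25) = 4/3.
Single-dose peak C₀ = D/Vd = 1200/100 = 12 mcg/mL.
Steady-state peak Cmax,ss = C₀·R = 12 × 4/3 ≈ 16.000 mcg/mL.
Peak 16.0 mcg/mL vs MTC 21 mcg/mL: below toxic threshold.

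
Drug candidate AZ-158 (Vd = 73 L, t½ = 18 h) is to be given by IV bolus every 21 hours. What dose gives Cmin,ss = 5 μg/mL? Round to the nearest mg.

τ/t½ = 21/18 ≈ 1.1667, so f = (1/2)^(21/18) ≈ 0.445449.
Cmin,ss = (D/Vd)·f/(1−f), so D = Cmin,ss·Vd·(1−f)/f.
D = 5 × 73 × (1−f)/f ≈ 5 × 73 × 1.24493 ≈ 454.40 mg.

454 mg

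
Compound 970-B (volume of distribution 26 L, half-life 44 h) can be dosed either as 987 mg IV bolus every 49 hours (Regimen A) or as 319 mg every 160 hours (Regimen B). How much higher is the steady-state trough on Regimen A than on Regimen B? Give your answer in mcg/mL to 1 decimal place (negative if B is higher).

Regimen A: f = (1/2)^(49/44) ≈ 0.4621; Cmin,ss = (987/26)·f/(1−f) ≈ 32.612 mcg/mL.
Regimen B: f = (1/2)^(160/44) ≈ 0.0804; Cmin,ss = (319/26)·f/(1−f) ≈ 1.073 mcg/mL.
Difference ≈ 32.612 − 1.073 ≈ 31.539 mcg/mL.

31.5 mcg/mL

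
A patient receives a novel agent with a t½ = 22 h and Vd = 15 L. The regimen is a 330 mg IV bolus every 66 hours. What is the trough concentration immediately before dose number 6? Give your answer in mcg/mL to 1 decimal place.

f = (1/2)^(τ/t½) = (1/2)^(66/22) ≈ 0.1250.
C₀ = D/Vd = 330/15 ≈ 22.000 mcg/mL.
Before the 6th dose, 5 doses have been given. Superposition: Cmin = C₀·(f + f² + … + f^5).
≈ 22.000 × (0.1250 + 0.0156 + 0.0020 + 0.0002 + 0.0000) ≈ 22.000 × 0.1428 ≈ 3.142 mcg/mL.

3.1 mcg/mL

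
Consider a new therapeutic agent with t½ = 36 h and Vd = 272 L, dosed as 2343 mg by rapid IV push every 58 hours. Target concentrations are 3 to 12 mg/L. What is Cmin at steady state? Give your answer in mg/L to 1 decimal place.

k = ln2/t½ = ln2/36 ≈ 0.019254 h⁻¹; fraction remaining f = e^(−kτ) = e^(−0.019254×58) ≈ 0.3273.
At steady state, accumulation factor R = 1/(1 − e^(−kτ)) ≈ 1.4865.
Each bolus raises the concentration by D/Vd = 2343/272 ≈ 8.614 mg/L.
Cmax,ss = C₀/(1 − f) ≈ 8.614/0.6727 ≈ 12.805 mg/L.
Steady-state trough Cmin,ss = Cmax,ss·f ≈ 12.805 × 0.3273 ≈ 4.191 mg/L.
Trough 4.2 mg/L vs MEC 3 mg/L: adequate.

4.2 mg/L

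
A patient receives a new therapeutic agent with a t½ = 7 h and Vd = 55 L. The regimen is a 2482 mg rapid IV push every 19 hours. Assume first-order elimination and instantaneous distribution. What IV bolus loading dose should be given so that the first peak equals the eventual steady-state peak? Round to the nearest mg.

2928 mg

f = (1/2)^(19/7) ≈ 0.152377; accumulation ratio R = 1/(1−f) ≈ 1.17977.
Loading dose to hit Cmax,ss on first dose: D_load = D_maint·R ≈ 2482 × 1.17977 ≈ 2928.19 mg.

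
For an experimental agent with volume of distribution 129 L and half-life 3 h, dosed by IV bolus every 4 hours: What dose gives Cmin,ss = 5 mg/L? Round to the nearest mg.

980 mg

τ/t½ = 4/3 ≈ 1.3333, so f = (1/2)^(4/3) ≈ 0.396850.
Cmin,ss = (D/Vd)·f/(1−f), so D = Cmin,ss·Vd·(1−f)/f.
D = 5 × 129 × (1−f)/f ≈ 5 × 129 × 1.51984 ≈ 980.30 mg.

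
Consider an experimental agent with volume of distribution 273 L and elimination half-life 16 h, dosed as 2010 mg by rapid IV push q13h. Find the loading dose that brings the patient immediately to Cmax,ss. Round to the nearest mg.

4668 mg

f = (1/2)^(13/16) ≈ 0.569394; accumulation ratio R = 1/(1−f) ≈ 2.32231.
Loading dose to hit Cmax,ss on first dose: D_load = D_maint·R ≈ 2010 × 2.32231 ≈ 4667.84 mg.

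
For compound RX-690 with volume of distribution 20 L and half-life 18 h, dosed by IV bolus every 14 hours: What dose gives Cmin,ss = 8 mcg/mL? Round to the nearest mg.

τ/t½ = 14/18 ≈ 0.77778, so f = (1/2)^(14/18) ≈ 0.583265.
Cmin,ss = (D/Vd)·f/(1−f), so D = Cmin,ss·Vd·(1−f)/f.
D = 8 × 20 × (1−f)/f ≈ 8 × 20 × 0.71449 ≈ 114.32 mg.

114 mg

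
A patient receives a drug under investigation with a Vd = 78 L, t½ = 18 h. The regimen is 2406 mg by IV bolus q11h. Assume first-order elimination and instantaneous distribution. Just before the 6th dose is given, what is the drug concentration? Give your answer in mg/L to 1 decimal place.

51.4 mg/L

f = (1/2)^(τ/t½) = (1/2)^(11/18) ≈ 0.6547.
C₀ = D/Vd = 2406/78 ≈ 30.846 mg/L.
Before the 6th dose, 5 doses have been given. Superposition: Cmin = C₀·(f + f² + … + f^5).
≈ 30.846 × (0.6547 + 0.4286 + 0.2806 + 0.1837 + 0.1203) ≈ 30.846 × 1.6679 ≈ 51.448 mg/L.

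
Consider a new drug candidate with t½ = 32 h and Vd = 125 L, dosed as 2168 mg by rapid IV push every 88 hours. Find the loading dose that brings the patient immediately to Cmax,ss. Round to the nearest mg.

2547 mg

f = (1/2)^(88/32) ≈ 0.148651; accumulation ratio R = 1/(1−f) ≈ 1.17461.
Loading dose to hit Cmax,ss on first dose: D_load = D_maint·R ≈ 2168 × 1.17461 ≈ 2546.55 mg.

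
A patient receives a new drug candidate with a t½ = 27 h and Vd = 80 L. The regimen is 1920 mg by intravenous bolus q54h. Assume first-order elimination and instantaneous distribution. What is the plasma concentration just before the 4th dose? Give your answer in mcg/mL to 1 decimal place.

f = (1/2)^(τ/t½) = (1/2)^(54/27) ≈ 0.2500.
C₀ = D/Vd = 1920/80 ≈ 24.000 mcg/mL.
Before the 4th dose, 3 doses have been given. Superposition: Cmin = C₀·(f + f² + … + f^3).
≈ 24.000 × (0.2500 + 0.0625 + 0.0156) ≈ 24.000 × 0.3281 ≈ 7.874 mcg/mL.

7.9 mcg/mL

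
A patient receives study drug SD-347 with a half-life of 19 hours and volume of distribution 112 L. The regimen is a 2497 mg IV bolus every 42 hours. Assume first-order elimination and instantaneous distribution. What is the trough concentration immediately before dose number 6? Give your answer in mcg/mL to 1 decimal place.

f = (1/2)^(τ/t½) = (1/2)^(42/19) ≈ 0.2161.
C₀ = D/Vd = 2497/112 ≈ 22.295 mcg/mL.
Before the 6th dose, 5 doses have been given. Superposition: Cmin = C₀·(f + f² + … + f^5).
≈ 22.295 × (0.2161 + 0.0467 + 0.0101 + 0.0022 + 0.0005) ≈ 22.295 × 0.2756 ≈ 6.145 mcg/mL.

6.1 mcg/mL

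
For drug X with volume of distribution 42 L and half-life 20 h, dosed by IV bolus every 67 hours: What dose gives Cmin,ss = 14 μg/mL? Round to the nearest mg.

5408 mg

τ/t½ = 67/20 ≈ 3.35, so f = (1/2)^(67/20) ≈ 0.098073.
Cmin,ss = (D/Vd)·f/(1−f), so D = Cmin,ss·Vd·(1−f)/f.
D = 14 × 42 × (1−f)/f ≈ 14 × 42 × 9.19649 ≈ 5407.54 mg.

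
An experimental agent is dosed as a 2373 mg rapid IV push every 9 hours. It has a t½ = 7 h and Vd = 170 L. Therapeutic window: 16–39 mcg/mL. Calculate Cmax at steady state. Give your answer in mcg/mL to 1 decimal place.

23.7 mcg/mL

τ/t½ = 9/7 ≈ 1.2857, so fraction remaining f = (1/2)^(9/7) ≈ 0.4102.
Accumulation ratio R = 1/(1 − f) ≈ 1/0.5898 ≈ 1.6955.
Each bolus raises the concentration by D/Vd = 2373/170 ≈ 13.959 mcg/mL.
Steady-state peak Cmax,ss = C₀·R ≈ 13.959 × 1.6955 ≈ 23.667 mcg/mL.
Peak 23.7 mcg/mL vs MTC 39 mcg/mL: below toxic threshold.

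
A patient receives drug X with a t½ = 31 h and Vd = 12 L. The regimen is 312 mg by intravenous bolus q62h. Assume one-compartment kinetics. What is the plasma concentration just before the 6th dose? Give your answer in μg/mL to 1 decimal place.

f = (1/2)^(τ/t½) = (1/2)^(62/31) ≈ 0.2500.
C₀ = D/Vd = 312/12 ≈ 26.000 μg/mL.
Before the 6th dose, 5 doses have been given. Superposition: Cmin = C₀·(f + f² + … + f^5).
≈ 26.000 × (0.2500 + 0.0625 + 0.0156 + 0.0039 + 0.0010) ≈ 26.000 × 0.3330 ≈ 8.658 μg/mL.

8.7 μg/mL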